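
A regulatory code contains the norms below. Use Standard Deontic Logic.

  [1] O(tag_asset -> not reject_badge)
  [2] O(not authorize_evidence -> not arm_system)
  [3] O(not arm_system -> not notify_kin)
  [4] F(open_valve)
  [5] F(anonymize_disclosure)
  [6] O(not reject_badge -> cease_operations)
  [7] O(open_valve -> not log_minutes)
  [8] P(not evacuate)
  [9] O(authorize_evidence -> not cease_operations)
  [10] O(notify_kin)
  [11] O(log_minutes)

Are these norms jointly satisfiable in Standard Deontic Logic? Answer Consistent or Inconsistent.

Premise 7 is O(open_valve -> not log_minutes), but O(open_valve) is not derivable from the premises, so it does not yield O(not log_minutes).
So O(not log_minutes) is not derivable, and the apparent clash with O(log_minutes) does not arise.
A world satisfying every obligation exists (e.g. anonymize_disclosure=false, arm_system=true, authorize_evidence=true, cease_operations=false, evacuate=false, log_minutes=true, notify_kin=true, open_valve=false, reject_badge=true, tag_asset=false); no atom is both obligatory and forbidden, so the set is consistent.

Consistent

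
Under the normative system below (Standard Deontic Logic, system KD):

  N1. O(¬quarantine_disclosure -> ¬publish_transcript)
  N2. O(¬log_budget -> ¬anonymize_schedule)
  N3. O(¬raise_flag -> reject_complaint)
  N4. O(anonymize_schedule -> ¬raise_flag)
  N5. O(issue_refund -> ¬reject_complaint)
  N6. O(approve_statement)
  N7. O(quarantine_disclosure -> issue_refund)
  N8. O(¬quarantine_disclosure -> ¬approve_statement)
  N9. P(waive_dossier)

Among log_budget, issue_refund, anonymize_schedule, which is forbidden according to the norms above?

Premise 6 states O(approve_statement) outright.
Premise 8, O(¬quarantine_disclosure -> ¬approve_statement), contraposes to O(approve_statement -> quarantine_disclosure); with O(approve_statement) we get O(quarantine_disclosure).
With premise 7, O(quarantine_disclosure -> issue_refund), the K-axiom yields O(issue_refund).
With premise 5, O(issue_refund -> ¬reject_complaint), the K-axiom yields O(¬reject_complaint).
Premise 3, O(¬raise_flag -> reject_complaint), contraposes to O(¬reject_complaint -> raise_flag); with O(¬reject_complaint) we get O(raise_flag).
The contrapositive of premise 4 (O(anonymize_schedule -> ¬raise_flag)) is O(raise_flag -> ¬anonymize_schedule), and O(raise_flag) is already established, so O(¬anonymize_schedule).
So O(¬anonymize_schedule) holds, i.e. anonymize_schedule is forbidden. None of the other listed options is forbidden under the premises.

anonymize_schedule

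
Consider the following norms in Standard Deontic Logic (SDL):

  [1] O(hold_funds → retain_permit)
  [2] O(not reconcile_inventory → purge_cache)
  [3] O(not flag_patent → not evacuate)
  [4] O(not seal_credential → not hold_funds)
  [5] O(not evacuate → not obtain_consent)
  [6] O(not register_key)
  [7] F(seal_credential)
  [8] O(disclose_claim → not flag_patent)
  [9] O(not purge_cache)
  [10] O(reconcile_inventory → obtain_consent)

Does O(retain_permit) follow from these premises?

No

Premise 1 is O(hold_funds → retain_permit), but O(hold_funds) is not derivable from the premises, so it does not yield O(retain_permit).
No other premise forces O(retain_permit). An ideal world satisfying every premise can still have retain_permit false, so O(retain_permit) is not derivable.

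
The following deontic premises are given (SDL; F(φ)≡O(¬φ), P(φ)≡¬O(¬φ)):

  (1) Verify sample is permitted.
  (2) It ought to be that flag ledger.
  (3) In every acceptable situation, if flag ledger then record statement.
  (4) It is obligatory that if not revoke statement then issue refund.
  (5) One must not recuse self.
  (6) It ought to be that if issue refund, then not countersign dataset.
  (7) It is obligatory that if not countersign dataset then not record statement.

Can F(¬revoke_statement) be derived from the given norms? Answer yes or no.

From premise 2 we have O(flag_ledger).
From O(flag_ledger) and premise 3, O(flag_ledger → record_statement), we obtain O(record_statement).
Premise 7 is O(¬countersign_dataset → ¬record_statement); contrapositively O(record_statement → countersign_dataset). Since O(record_statement) holds, K gives O(countersign_dataset).
The contrapositive of premise 6 (O(issue_refund → ¬countersign_dataset)) is O(countersign_dataset → ¬issue_refund), and O(countersign_dataset) is already established, so O(¬issue_refund).
Premise 4, O(¬revoke_statement → issue_refund), contraposes to O(¬issue_refund → revoke_statement); with O(¬issue_refund) we get O(revoke_statement).
Premises 1, 5 do not contribute to this derivation.
So O(revoke_statement) holds, i.e. F(¬revoke_statement). The claim follows.

Yes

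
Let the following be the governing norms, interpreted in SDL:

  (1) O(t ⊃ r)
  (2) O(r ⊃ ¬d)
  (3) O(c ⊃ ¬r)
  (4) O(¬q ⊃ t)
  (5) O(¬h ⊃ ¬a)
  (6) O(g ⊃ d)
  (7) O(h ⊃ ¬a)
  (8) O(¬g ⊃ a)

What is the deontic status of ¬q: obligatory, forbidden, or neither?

Forbidden

By case analysis on h: premise 7 gives O(h ⊃ ¬a) and premise 5 gives O(¬h ⊃ ¬a), so O(¬a) either way.
Premise 8, O(¬g ⊃ a), contraposes to O(¬a ⊃ g); with O(¬a) we get O(g).
From O(g) and premise 6, O(g ⊃ d), we obtain O(d).
The contrapositive of premise 2 (O(r ⊃ ¬d)) is O(d ⊃ ¬r), and O(d) is already established, so O(¬r).
The contrapositive of premise 1 (O(t ⊃ r)) is O(¬r ⊃ ¬t), and O(¬r) is already established, so O(¬t).
The contrapositive of premise 4 (O(¬q ⊃ t)) is O(¬t ⊃ q), and O(¬t) is already established, so O(q).
Premise 3 does not contribute to this derivation.
Thus O(q), which is F(¬q): ¬q is forbidden.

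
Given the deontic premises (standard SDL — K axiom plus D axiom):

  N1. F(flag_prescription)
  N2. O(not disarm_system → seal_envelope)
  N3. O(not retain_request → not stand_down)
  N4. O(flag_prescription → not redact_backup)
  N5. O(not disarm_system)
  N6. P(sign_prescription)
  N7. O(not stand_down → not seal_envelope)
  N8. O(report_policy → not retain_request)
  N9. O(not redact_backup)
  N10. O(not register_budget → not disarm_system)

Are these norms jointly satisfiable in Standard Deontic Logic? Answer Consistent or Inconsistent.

Premise 4 is O(flag_prescription → not redact_backup); even if O(not redact_backup) held, inferring O(flag_prescription) would be affirming the consequent — invalid.
So O(flag_prescription) is not derivable, and the apparent clash with O(not flag_prescription) does not arise.
A world satisfying every obligation exists (e.g. disarm_system=false, flag_prescription=false, redact_backup=false, register_budget=false, report_policy=false, retain_request=true, seal_envelope=true, sign_prescription=false, stand_down=true); no atom is both obligatory and forbidden, so the set is consistent.

Consistent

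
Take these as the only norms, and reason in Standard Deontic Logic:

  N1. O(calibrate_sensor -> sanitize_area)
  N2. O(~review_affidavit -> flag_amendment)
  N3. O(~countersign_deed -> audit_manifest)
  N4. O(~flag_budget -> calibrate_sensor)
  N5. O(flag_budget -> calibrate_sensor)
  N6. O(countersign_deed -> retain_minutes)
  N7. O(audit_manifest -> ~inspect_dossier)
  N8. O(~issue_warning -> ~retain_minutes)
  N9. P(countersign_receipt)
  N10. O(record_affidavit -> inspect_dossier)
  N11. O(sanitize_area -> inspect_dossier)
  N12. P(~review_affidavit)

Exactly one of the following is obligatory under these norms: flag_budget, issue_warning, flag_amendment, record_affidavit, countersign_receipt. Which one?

issue_warning

Premises 4 and 5 are O(~flag_budget -> calibrate_sensor) and O(flag_budget -> calibrate_sensor); every ideal world satisfies ~flag_budget or flag_budget, so in either case calibrate_sensor holds — hence O(calibrate_sensor).
Premise 1 is O(calibrate_sensor -> sanitize_area); since O(calibrate_sensor), deontic closure gives O(sanitize_area).
Applying K to premise 11 (O(sanitize_area -> inspect_dossier)) and O(sanitize_area) yields O(inspect_dossier).
The contrapositive of premise 7 (O(audit_manifest -> ~inspect_dossier)) is O(inspect_dossier -> ~audit_manifest), and O(inspect_dossier) is already established, so O(~audit_manifest).
Premise 3, O(~countersign_deed -> audit_manifest), contraposes to O(~audit_manifest -> countersign_deed); with O(~audit_manifest) we get O(countersign_deed).
Applying K to premise 6 (O(countersign_deed -> retain_minutes)) and O(countersign_deed) yields O(retain_minutes).
Premise 8 is O(~issue_warning -> ~retain_minutes); contrapositively O(retain_minutes -> issue_warning). Since O(retain_minutes) holds, K gives O(issue_warning).
So O(issue_warning) holds — issue_warning is obligatory. None of the other listed options is made obligatory by any chain of premises.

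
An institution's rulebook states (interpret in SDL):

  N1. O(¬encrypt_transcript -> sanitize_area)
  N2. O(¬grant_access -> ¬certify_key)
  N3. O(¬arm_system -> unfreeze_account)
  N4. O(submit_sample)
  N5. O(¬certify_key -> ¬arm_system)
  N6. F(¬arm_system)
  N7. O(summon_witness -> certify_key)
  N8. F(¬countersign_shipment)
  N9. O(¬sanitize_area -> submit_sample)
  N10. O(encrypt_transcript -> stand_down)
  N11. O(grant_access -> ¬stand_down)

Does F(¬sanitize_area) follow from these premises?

Premise 6, F(¬arm_system), is equivalent to O(arm_system).
Premise 5, O(¬certify_key -> ¬arm_system), contraposes to O(arm_system -> certify_key); with O(arm_system) we get O(certify_key).
Premise 2 is O(¬grant_access -> ¬certify_key); contrapositively O(certify_key -> grant_access). Since O(certify_key) holds, K gives O(grant_access).
Applying K to premise 11 (O(grant_access -> ¬stand_down)) and O(grant_access) yields O(¬stand_down).
Premise 10 is O(encrypt_transcript -> stand_down); contrapositively O(¬stand_down -> ¬encrypt_transcript). Since O(¬stand_down) holds, K gives O(¬encrypt_transcript).
Premise 1 is O(¬encrypt_transcript -> sanitize_area); since O(¬encrypt_transcript), deontic closure gives O(sanitize_area).
Premises 3, 4, 7, 8, 9 do not contribute to this derivation.
So O(sanitize_area) holds, i.e. F(¬sanitize_area). The claim follows.

Yes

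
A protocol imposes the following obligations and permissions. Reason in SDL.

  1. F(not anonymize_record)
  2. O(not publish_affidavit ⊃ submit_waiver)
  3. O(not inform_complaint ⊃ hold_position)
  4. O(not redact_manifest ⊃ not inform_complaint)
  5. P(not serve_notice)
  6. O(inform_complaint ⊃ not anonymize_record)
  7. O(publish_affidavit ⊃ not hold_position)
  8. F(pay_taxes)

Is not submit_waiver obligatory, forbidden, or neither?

Forbidden

Premise 1, F(not anonymize_record), is equivalent to O(anonymize_record).
The contrapositive of premise 6 (O(inform_complaint ⊃ not anonymize_record)) is O(anonymize_record ⊃ not inform_complaint), and O(anonymize_record) is already established, so O(not inform_complaint).
Applying K to premise 3 (O(not inform_complaint ⊃ hold_position)) and O(not inform_complaint) yields O(hold_position).
Premise 7, O(publish_affidavit ⊃ not hold_position), contraposes to O(hold_position ⊃ not publish_affidavit); with O(hold_position) we get O(not publish_affidavit).
Premise 2 is O(not publish_affidavit ⊃ submit_waiver); since O(not publish_affidavit), deontic closure gives O(submit_waiver).
Premises 4, 5, 8 do not contribute to this derivation.
Thus O(submit_waiver), which is F(not submit_waiver): not submit_waiver is forbidden.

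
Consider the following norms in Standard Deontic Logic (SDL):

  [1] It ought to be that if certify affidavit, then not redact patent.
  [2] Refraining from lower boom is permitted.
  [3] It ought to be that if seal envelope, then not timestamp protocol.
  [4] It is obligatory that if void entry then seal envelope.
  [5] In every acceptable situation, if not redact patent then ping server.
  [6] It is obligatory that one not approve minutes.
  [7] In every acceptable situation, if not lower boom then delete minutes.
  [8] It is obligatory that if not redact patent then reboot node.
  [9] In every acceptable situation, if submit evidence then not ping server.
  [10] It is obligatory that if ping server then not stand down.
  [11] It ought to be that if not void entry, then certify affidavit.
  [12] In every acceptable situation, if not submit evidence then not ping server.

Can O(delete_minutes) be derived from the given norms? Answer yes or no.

Premise 7 is O(¬lower_boom → delete_minutes), but O(¬lower_boom) is not derivable from the premises (the permission P(¬lower_boom) asserts only ¬O(lower_boom), not O(¬lower_boom)), so it does not yield O(delete_minutes).
No other premise forces O(delete_minutes). An ideal world satisfying every premise can still have delete_minutes false, so O(delete_minutes) is not derivable.

No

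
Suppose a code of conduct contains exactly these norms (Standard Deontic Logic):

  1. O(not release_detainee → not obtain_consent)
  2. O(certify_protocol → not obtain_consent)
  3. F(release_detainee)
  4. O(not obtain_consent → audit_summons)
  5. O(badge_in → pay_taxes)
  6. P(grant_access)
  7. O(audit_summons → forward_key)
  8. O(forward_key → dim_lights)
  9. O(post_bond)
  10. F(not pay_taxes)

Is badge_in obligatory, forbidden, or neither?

Neither

Premise 5 is O(badge_in → pay_taxes); even if O(pay_taxes) held, inferring O(badge_in) would be affirming the consequent — invalid.
No premise or chain of K-axiom applications forces O(badge_in), and none forces O(not badge_in). So badge_in is neither obligatory nor forbidden under these norms.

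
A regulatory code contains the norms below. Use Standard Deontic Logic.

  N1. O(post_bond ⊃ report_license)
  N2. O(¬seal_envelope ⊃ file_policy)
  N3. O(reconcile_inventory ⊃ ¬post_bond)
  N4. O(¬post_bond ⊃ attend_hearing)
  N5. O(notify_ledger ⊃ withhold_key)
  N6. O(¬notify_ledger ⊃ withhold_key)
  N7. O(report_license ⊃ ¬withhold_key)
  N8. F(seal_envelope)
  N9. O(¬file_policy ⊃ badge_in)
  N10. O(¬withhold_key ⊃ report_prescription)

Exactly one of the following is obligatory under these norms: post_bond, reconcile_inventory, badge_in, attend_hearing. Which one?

Premises 6 and 5 are O(¬notify_ledger ⊃ withhold_key) and O(notify_ledger ⊃ withhold_key); every ideal world satisfies ¬notify_ledger or notify_ledger, so in either case withhold_key holds — hence O(withhold_key).
Premise 7, O(report_license ⊃ ¬withhold_key), contraposes to O(withhold_key ⊃ ¬report_license); with O(withhold_key) we get O(¬report_license).
The contrapositive of premise 1 (O(post_bond ⊃ report_license)) is O(¬report_license ⊃ ¬post_bond), and O(¬report_license) is already established, so O(¬post_bond).
With premise 4, O(¬post_bond ⊃ attend_hearing), the K-axiom yields O(attend_hearing).
So O(attend_hearing) holds — attend_hearing is obligatory. None of the other listed options is made obligatory by any chain of premises.

attend_hearing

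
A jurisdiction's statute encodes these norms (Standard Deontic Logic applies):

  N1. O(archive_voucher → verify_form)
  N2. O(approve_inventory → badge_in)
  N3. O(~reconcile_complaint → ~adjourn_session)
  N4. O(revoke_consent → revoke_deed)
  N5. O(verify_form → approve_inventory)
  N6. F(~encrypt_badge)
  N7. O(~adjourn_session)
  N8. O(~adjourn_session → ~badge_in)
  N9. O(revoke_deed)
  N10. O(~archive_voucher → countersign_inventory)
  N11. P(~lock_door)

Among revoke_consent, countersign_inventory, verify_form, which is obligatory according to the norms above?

From premise 7 we have O(~adjourn_session).
From O(~adjourn_session) and premise 8, O(~adjourn_session → ~badge_in), we obtain O(~badge_in).
Premise 2, O(approve_inventory → badge_in), contraposes to O(~badge_in → ~approve_inventory); with O(~badge_in) we get O(~approve_inventory).
Premise 5 is O(verify_form → approve_inventory); contrapositively O(~approve_inventory → ~verify_form). Since O(~approve_inventory) holds, K gives O(~verify_form).
Premise 1, O(archive_voucher → verify_form), contraposes to O(~verify_form → ~archive_voucher); with O(~verify_form) we get O(~archive_voucher).
Applying K to premise 10 (O(~archive_voucher → countersign_inventory)) and O(~archive_voucher) yields O(countersign_inventory).
So O(countersign_inventory) holds — countersign_inventory is obligatory. None of the other listed options is made obligatory by any chain of premises.

countersign_inventory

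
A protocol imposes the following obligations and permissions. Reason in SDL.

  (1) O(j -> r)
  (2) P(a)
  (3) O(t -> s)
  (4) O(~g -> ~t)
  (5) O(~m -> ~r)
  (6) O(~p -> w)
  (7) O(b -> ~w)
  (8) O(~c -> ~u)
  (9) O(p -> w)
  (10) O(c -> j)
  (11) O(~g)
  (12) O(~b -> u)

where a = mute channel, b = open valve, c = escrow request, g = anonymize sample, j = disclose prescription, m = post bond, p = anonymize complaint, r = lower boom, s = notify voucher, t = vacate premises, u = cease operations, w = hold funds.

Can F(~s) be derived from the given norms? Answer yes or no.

No

Premise 3 is O(t -> s), but O(t) is not derivable from the premises, so it does not yield O(s).
No other premise forces O(s). An ideal world satisfying every premise can still have ~s true, so F(~s) is not derivable.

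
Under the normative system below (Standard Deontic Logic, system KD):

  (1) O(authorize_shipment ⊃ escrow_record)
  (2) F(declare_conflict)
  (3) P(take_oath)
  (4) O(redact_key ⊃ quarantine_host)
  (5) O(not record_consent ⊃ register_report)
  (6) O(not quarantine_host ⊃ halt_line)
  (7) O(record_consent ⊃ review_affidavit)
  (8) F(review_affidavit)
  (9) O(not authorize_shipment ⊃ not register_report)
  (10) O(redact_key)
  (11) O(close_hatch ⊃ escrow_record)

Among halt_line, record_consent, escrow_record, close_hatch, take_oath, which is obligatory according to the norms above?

Premise 8 is F(review_affidavit), i.e. O(not review_affidavit).
Premise 7 is O(record_consent ⊃ review_affidavit); contrapositively O(not review_affidavit ⊃ not record_consent). Since O(not review_affidavit) holds, K gives O(not record_consent).
Premise 5 is O(not record_consent ⊃ register_report); since O(not record_consent), deontic closure gives O(register_report).
Premise 9, O(not authorize_shipment ⊃ not register_report), contraposes to O(register_report ⊃ authorize_shipment); with O(register_report) we get O(authorize_shipment).
Applying K to premise 1 (O(authorize_shipment ⊃ escrow_record)) and O(authorize_shipment) yields O(escrow_record).
So O(escrow_record) holds — escrow_record is obligatory. None of the other listed options is made obligatory by any chain of premises.

escrow_record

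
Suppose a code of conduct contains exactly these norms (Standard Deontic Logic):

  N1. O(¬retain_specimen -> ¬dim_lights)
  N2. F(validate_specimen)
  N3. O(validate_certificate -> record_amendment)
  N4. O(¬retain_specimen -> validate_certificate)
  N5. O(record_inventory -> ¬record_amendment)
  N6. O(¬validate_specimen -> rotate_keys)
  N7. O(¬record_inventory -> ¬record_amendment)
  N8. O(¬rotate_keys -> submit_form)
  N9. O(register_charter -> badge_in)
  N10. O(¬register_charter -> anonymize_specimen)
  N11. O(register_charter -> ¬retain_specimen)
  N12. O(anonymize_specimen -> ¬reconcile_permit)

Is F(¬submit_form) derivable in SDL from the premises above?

Premise 8 is O(¬rotate_keys -> submit_form), but O(¬rotate_keys) is not derivable from the premises, so it does not yield O(submit_form).
No other premise forces O(submit_form). An ideal world satisfying every premise can still have ¬submit_form true, so F(¬submit_form) is not derivable.

No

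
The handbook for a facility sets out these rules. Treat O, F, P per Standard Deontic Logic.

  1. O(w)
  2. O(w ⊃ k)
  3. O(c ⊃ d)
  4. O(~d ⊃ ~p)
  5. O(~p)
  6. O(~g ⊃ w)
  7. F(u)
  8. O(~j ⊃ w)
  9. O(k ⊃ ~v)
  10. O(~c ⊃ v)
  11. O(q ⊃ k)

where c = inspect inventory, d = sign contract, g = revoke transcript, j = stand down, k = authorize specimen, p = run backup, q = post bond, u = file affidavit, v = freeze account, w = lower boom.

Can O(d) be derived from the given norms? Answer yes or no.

Yes

Premise 1 gives O(w).
From O(w) and premise 2, O(w ⊃ k), we obtain O(k).
Premise 9 is O(k ⊃ ~v); since O(k), deontic closure gives O(~v).
The contrapositive of premise 10 (O(~c ⊃ v)) is O(~v ⊃ c), and O(~v) is already established, so O(c).
With premise 3, O(c ⊃ d), the K-axiom yields O(d).
Premises 4, 5, 6, 7, 8, 11 do not contribute to this derivation.
So O(d) follows.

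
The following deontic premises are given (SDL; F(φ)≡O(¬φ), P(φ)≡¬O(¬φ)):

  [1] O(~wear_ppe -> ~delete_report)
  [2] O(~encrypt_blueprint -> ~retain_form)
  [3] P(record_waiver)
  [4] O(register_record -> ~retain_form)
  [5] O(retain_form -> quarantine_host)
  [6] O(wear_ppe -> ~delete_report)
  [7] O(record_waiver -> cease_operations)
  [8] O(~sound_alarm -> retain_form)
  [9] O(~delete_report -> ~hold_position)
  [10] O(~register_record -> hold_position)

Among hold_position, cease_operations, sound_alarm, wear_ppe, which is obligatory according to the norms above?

sound_alarm

Premises 1 and 6 cover both cases: O(~wear_ppe -> ~delete_report) and O(wear_ppe -> ~delete_report). Since ~wear_ppe ∨ wear_ppe is a tautology, O(~delete_report) follows.
Applying K to premise 9 (O(~delete_report -> ~hold_position)) and O(~delete_report) yields O(~hold_position).
Premise 10, O(~register_record -> hold_position), contraposes to O(~hold_position -> register_record); with O(~hold_position) we get O(register_record).
Applying K to premise 4 (O(register_record -> ~retain_form)) and O(register_record) yields O(~retain_form).
Premise 8 is O(~sound_alarm -> retain_form); contrapositively O(~retain_form -> sound_alarm). Since O(~retain_form) holds, K gives O(sound_alarm).
So O(sound_alarm) holds — sound_alarm is obligatory. None of the other listed options is made obligatory by any chain of premises.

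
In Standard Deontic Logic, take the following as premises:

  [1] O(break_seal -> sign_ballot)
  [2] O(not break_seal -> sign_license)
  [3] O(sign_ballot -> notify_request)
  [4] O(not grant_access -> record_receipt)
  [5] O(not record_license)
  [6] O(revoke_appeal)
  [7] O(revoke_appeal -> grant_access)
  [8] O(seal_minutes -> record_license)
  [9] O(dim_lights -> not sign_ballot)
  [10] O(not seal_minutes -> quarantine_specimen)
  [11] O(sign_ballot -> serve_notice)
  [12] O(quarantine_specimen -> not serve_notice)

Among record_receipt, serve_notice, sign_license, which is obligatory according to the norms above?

From premise 5 we have O(not record_license).
The contrapositive of premise 8 (O(seal_minutes -> record_license)) is O(not record_license -> not seal_minutes), and O(not record_license) is already established, so O(not seal_minutes).
With premise 10, O(not seal_minutes -> quarantine_specimen), the K-axiom yields O(quarantine_specimen).
Premise 12 is O(quarantine_specimen -> not serve_notice); since O(quarantine_specimen), deontic closure gives O(not serve_notice).
Premise 11 is O(sign_ballot -> serve_notice); contrapositively O(not serve_notice -> not sign_ballot). Since O(not serve_notice) holds, K gives O(not sign_ballot).
Premise 1, O(break_seal -> sign_ballot), contraposes to O(not sign_ballot -> not break_seal); with O(not sign_ballot) we get O(not break_seal).
From O(not break_seal) and premise 2, O(not break_seal -> sign_license), we obtain O(sign_license).
So O(sign_license) holds — sign_license is obligatory. None of the other listed options is made obligatory by any chain of premises.

sign_license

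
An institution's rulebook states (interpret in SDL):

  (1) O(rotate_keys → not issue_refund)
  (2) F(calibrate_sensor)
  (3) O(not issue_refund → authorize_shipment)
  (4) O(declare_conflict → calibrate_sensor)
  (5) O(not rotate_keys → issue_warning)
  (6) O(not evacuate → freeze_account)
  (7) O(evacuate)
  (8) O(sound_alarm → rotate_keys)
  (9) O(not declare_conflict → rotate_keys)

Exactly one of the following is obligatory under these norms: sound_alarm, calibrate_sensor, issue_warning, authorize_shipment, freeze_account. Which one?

authorize_shipment

Premise 2, F(calibrate_sensor), is equivalent to O(not calibrate_sensor).
The contrapositive of premise 4 (O(declare_conflict → calibrate_sensor)) is O(not calibrate_sensor → not declare_conflict), and O(not calibrate_sensor) is already established, so O(not declare_conflict).
Premise 9 is O(not declare_conflict → rotate_keys); since O(not declare_conflict), deontic closure gives O(rotate_keys).
Applying K to premise 1 (O(rotate_keys → not issue_refund)) and O(rotate_keys) yields O(not issue_refund).
Applying K to premise 3 (O(not issue_refund → authorize_shipment)) and O(not issue_refund) yields O(authorize_shipment).
So O(authorize_shipment) holds — authorize_shipment is obligatory. None of the other listed options is made obligatory by any chain of premises.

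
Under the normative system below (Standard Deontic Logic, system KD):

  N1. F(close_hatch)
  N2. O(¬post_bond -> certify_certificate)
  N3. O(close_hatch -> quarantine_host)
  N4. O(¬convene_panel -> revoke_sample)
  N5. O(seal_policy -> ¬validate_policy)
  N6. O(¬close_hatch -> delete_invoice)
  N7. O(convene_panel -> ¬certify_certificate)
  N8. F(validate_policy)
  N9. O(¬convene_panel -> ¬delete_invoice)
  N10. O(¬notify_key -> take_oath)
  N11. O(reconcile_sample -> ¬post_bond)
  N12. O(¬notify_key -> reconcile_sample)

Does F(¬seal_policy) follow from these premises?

Premise 5 is O(seal_policy -> ¬validate_policy); even if O(¬validate_policy) held, inferring O(seal_policy) would be affirming the consequent — invalid.
No other premise forces O(seal_policy). An ideal world satisfying every premise can still have ¬seal_policy true, so F(¬seal_policy) is not derivable.

No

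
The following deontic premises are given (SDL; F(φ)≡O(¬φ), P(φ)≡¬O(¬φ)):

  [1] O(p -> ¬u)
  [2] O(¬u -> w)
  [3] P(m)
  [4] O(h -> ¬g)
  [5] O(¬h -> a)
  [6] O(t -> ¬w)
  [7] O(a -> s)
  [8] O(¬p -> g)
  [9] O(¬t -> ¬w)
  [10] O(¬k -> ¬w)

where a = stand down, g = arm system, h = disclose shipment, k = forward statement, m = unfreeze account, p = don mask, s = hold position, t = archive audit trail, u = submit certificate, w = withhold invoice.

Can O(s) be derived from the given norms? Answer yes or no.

Yes

Premises 9 and 6 cover both cases: O(¬t -> ¬w) and O(t -> ¬w). Since ¬t ∨ t is a tautology, O(¬w) follows.
The contrapositive of premise 2 (O(¬u -> w)) is O(¬w -> u), and O(¬w) is already established, so O(u).
Premise 1, O(p -> ¬u), contraposes to O(u -> ¬p); with O(u) we get O(¬p).
With premise 8, O(¬p -> g), the K-axiom yields O(g).
Premise 4, O(h -> ¬g), contraposes to O(g -> ¬h); with O(g) we get O(¬h).
From O(¬h) and premise 5, O(¬h -> a), we obtain O(a).
With premise 7, O(a -> s), the K-axiom yields O(s).
Premises 3, 10 do not contribute to this derivation.
So O(s) follows.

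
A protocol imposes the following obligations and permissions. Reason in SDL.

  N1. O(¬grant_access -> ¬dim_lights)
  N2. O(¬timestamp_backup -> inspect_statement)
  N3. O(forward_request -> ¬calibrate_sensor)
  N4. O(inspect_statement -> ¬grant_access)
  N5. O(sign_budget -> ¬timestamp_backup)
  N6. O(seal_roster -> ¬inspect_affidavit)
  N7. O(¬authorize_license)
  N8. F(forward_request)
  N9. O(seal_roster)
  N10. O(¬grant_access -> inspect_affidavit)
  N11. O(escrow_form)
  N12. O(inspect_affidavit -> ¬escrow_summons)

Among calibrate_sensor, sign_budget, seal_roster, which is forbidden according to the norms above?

sign_budget

Premise 9 gives O(seal_roster).
From O(seal_roster) and premise 6, O(seal_roster -> ¬inspect_affidavit), we obtain O(¬inspect_affidavit).
Premise 10, O(¬grant_access -> inspect_affidavit), contraposes to O(¬inspect_affidavit -> grant_access); with O(¬inspect_affidavit) we get O(grant_access).
Premise 4 is O(inspect_statement -> ¬grant_access); contrapositively O(grant_access -> ¬inspect_statement). Since O(grant_access) holds, K gives O(¬inspect_statement).
Premise 2 is O(¬timestamp_backup -> inspect_statement); contrapositively O(¬inspect_statement -> timestamp_backup). Since O(¬inspect_statement) holds, K gives O(timestamp_backup).
Premise 5 is O(sign_budget -> ¬timestamp_backup); contrapositively O(timestamp_backup -> ¬sign_budget). Since O(timestamp_backup) holds, K gives O(¬sign_budget).
So O(¬sign_budget) holds, i.e. sign_budget is forbidden. None of the other listed options is forbidden under the premises.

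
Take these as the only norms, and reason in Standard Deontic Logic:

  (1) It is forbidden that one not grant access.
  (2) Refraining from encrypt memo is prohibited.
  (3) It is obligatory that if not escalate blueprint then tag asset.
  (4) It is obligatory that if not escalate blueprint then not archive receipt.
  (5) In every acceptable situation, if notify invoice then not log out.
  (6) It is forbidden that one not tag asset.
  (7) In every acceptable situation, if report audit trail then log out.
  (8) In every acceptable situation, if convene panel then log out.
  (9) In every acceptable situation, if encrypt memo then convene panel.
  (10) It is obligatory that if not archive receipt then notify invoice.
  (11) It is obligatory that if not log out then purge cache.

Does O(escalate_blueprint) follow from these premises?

Premise 2 is F(¬encrypt_memo), i.e. O(encrypt_memo).
From O(encrypt_memo) and premise 9, O(encrypt_memo → convene_panel), we obtain O(convene_panel).
From O(convene_panel) and premise 8, O(convene_panel → log_out), we obtain O(log_out).
Premise 5, O(notify_invoice → ¬log_out), contraposes to O(log_out → ¬notify_invoice); with O(log_out) we get O(¬notify_invoice).
The contrapositive of premise 10 (O(¬archive_receipt → notify_invoice)) is O(¬notify_invoice → archive_receipt), and O(¬notify_invoice) is already established, so O(archive_receipt).
The contrapositive of premise 4 (O(¬escalate_blueprint → ¬archive_receipt)) is O(archive_receipt → escalate_blueprint), and O(archive_receipt) is already established, so O(escalate_blueprint).
Premises 1, 3, 6, 7, 11 do not contribute to this derivation.
So O(escalate_blueprint) follows.

Yes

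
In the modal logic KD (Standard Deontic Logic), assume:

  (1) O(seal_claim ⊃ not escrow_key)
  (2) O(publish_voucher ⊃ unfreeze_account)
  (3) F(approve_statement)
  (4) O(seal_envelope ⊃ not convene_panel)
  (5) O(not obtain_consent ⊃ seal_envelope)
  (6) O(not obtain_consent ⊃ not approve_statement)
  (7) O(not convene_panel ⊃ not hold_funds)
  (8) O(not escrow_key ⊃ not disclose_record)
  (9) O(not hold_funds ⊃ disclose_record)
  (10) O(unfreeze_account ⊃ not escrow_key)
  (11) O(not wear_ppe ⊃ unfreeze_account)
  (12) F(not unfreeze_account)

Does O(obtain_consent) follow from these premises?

Yes

Premise 12 is F(not unfreeze_account), i.e. O(unfreeze_account).
Applying K to premise 10 (O(unfreeze_account ⊃ not escrow_key)) and O(unfreeze_account) yields O(not escrow_key).
With premise 8, O(not escrow_key ⊃ not disclose_record), the K-axiom yields O(not disclose_record).
Premise 9, O(not hold_funds ⊃ disclose_record), contraposes to O(not disclose_record ⊃ hold_funds); with O(not disclose_record) we get O(hold_funds).
Premise 7 is O(not convene_panel ⊃ not hold_funds); contrapositively O(hold_funds ⊃ convene_panel). Since O(hold_funds) holds, K gives O(convene_panel).
Premise 4, O(seal_envelope ⊃ not convene_panel), contraposes to O(convene_panel ⊃ not seal_envelope); with O(convene_panel) we get O(not seal_envelope).
Premise 5 is O(not obtain_consent ⊃ seal_envelope); contrapositively O(not seal_envelope ⊃ obtain_consent). Since O(not seal_envelope) holds, K gives O(obtain_consent).
Premises 1, 2, 3, 6, 11 do not contribute to this derivation.
So O(obtain_consent) follows.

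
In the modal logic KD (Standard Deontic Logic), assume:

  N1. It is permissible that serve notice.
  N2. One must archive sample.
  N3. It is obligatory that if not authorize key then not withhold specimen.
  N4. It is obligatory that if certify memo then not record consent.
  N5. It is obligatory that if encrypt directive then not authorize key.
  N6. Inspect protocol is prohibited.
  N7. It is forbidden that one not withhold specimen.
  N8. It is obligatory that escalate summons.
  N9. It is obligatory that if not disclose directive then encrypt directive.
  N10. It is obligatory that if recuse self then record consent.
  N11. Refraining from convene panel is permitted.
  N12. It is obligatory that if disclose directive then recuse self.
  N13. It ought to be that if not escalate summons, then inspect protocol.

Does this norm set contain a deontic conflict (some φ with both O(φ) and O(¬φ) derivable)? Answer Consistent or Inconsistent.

Consistent

Premise 13 is O(¬escalate_summons → inspect_protocol), but O(¬escalate_summons) is not derivable from the premises, so it does not yield O(inspect_protocol).
So O(inspect_protocol) is not derivable, and the apparent clash with O(¬inspect_protocol) does not arise.
A world satisfying every obligation exists (e.g. archive_sample=true, authorize_key=true, certify_memo=false, convene_panel=false, disclose_directive=true, encrypt_directive=false, escalate_summons=true, inspect_protocol=false, record_consent=true, recuse_self=true, serve_notice=false, withhold_specimen=true); no atom is both obligatory and forbidden, so the set is consistent.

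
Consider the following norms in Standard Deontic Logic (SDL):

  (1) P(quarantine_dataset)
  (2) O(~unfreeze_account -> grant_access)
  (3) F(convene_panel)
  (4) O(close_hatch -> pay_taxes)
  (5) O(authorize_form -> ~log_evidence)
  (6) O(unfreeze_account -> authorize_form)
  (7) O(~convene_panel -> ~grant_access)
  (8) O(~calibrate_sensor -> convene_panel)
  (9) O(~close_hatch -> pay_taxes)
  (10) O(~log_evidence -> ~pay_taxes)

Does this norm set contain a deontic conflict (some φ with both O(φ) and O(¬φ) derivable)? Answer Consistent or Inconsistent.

Inconsistent

Premises 9 and 4 cover both cases: O(~close_hatch -> pay_taxes) and O(close_hatch -> pay_taxes). Since ~close_hatch ∨ close_hatch is a tautology, O(pay_taxes) follows.
The contrapositive of premise 10 (O(~log_evidence -> ~pay_taxes)) is O(pay_taxes -> log_evidence), and O(pay_taxes) is already established, so O(log_evidence).
The contrapositive of premise 5 (O(authorize_form -> ~log_evidence)) is O(log_evidence -> ~authorize_form), and O(log_evidence) is already established, so O(~authorize_form).
Premise 6 is O(unfreeze_account -> authorize_form); contrapositively O(~authorize_form -> ~unfreeze_account). Since O(~authorize_form) holds, K gives O(~unfreeze_account).
With premise 2, O(~unfreeze_account -> grant_access), the K-axiom yields O(grant_access).
The contrapositive of premise 7 (O(~convene_panel -> ~grant_access)) is O(grant_access -> convene_panel), and O(grant_access) is already established, so O(convene_panel).
But premise 3, F(convene_panel), means O(~convene_panel).
We now have both O(convene_panel) and O(~convene_panel) — convene_panel is simultaneously obligatory and forbidden, violating the D-axiom.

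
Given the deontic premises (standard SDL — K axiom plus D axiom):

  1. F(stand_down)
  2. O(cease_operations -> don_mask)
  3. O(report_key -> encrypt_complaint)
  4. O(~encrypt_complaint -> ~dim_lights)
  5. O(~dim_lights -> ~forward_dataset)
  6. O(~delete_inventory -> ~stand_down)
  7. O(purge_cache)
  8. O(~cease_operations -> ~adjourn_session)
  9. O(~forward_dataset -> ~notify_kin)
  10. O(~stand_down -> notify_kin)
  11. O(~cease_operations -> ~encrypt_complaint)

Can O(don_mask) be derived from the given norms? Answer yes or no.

F(stand_down) at premise 1 means O(~stand_down).
Premise 10 is O(~stand_down -> notify_kin); since O(~stand_down), deontic closure gives O(notify_kin).
Premise 9, O(~forward_dataset -> ~notify_kin), contraposes to O(notify_kin -> forward_dataset); with O(notify_kin) we get O(forward_dataset).
The contrapositive of premise 5 (O(~dim_lights -> ~forward_dataset)) is O(forward_dataset -> dim_lights), and O(forward_dataset) is already established, so O(dim_lights).
Premise 4, O(~encrypt_complaint -> ~dim_lights), contraposes to O(dim_lights -> encrypt_complaint); with O(dim_lights) we get O(encrypt_complaint).
Premise 11 is O(~cease_operations -> ~encrypt_complaint); contrapositively O(encrypt_complaint -> cease_operations). Since O(encrypt_complaint) holds, K gives O(cease_operations).
Applying K to premise 2 (O(cease_operations -> don_mask)) and O(cease_operations) yields O(don_mask).
Premises 3, 6, 7, 8 do not contribute to this derivation.
So O(don_mask) follows.

Yes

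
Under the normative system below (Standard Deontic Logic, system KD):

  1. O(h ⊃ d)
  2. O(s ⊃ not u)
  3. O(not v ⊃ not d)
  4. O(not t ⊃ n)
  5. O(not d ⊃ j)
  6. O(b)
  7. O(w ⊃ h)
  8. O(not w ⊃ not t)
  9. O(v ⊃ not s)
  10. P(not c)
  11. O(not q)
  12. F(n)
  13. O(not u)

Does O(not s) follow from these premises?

F(n) at premise 12 means O(not n).
Premise 4, O(not t ⊃ n), contraposes to O(not n ⊃ t); with O(not n) we get O(t).
Premise 8 is O(not w ⊃ not t); contrapositively O(t ⊃ w). Since O(t) holds, K gives O(w).
Applying K to premise 7 (O(w ⊃ h)) and O(w) yields O(h).
With premise 1, O(h ⊃ d), the K-axiom yields O(d).
Premise 3 is O(not v ⊃ not d); contrapositively O(d ⊃ v). Since O(d) holds, K gives O(v).
From O(v) and premise 9, O(v ⊃ not s), we obtain O(not s).
Premises 2, 5, 6, 10, 11, 13 do not contribute to this derivation.
So O(not s) follows.

Yes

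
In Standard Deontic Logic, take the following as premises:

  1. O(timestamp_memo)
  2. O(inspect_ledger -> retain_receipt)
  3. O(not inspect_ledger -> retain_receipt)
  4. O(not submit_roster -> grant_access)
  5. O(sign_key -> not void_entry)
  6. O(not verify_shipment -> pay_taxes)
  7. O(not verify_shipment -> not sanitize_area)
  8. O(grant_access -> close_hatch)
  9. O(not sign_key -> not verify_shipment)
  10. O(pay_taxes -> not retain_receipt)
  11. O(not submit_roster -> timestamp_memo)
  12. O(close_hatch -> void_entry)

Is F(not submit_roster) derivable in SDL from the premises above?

Yes

Premises 3 and 2 cover both cases: O(not inspect_ledger -> retain_receipt) and O(inspect_ledger -> retain_receipt). Since not inspect_ledger ∨ inspect_ledger is a tautology, O(retain_receipt) follows.
Premise 10 is O(pay_taxes -> not retain_receipt); contrapositively O(retain_receipt -> not pay_taxes). Since O(retain_receipt) holds, K gives O(not pay_taxes).
The contrapositive of premise 6 (O(not verify_shipment -> pay_taxes)) is O(not pay_taxes -> verify_shipment), and O(not pay_taxes) is already established, so O(verify_shipment).
Premise 9, O(not sign_key -> not verify_shipment), contraposes to O(verify_shipment -> sign_key); with O(verify_shipment) we get O(sign_key).
Applying K to premise 5 (O(sign_key -> not void_entry)) and O(sign_key) yields O(not void_entry).
Premise 12 is O(close_hatch -> void_entry); contrapositively O(not void_entry -> not close_hatch). Since O(not void_entry) holds, K gives O(not close_hatch).
Premise 8, O(grant_access -> close_hatch), contraposes to O(not close_hatch -> not grant_access); with O(not close_hatch) we get O(not grant_access).
The contrapositive of premise 4 (O(not submit_roster -> grant_access)) is O(not grant_access -> submit_roster), and O(not grant_access) is already established, so O(submit_roster).
Premises 1, 7, 11 do not contribute to this derivation.
So O(submit_roster) holds, i.e. F(not submit_roster). The claim follows.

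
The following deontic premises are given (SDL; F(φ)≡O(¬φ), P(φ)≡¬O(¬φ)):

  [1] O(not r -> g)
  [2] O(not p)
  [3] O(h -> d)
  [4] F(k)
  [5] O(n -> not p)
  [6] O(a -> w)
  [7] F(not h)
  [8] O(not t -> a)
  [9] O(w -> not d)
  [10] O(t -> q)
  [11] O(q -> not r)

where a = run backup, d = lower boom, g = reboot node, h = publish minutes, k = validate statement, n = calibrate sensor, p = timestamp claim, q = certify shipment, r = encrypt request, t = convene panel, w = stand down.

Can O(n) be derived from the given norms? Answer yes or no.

No

Premise 5 is O(n -> not p); even if O(not p) held, inferring O(n) would be affirming the consequent — invalid.
No other premise forces O(n). An ideal world satisfying every premise can still have n false, so O(n) is not derivable.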